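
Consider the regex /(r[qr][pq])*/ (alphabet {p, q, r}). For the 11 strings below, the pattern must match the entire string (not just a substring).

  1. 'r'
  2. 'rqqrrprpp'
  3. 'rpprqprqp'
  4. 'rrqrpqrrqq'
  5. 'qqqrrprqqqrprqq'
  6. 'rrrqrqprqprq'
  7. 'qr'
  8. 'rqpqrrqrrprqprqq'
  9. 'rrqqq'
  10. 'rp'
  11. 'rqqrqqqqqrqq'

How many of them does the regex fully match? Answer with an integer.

1 → no match
2 → no match
3 → no match
4 → no match
5 → no match
6 → no match
7 → no match
8 → no match
9 → no match
10 → no match
11 → no match
Total matched: 0

0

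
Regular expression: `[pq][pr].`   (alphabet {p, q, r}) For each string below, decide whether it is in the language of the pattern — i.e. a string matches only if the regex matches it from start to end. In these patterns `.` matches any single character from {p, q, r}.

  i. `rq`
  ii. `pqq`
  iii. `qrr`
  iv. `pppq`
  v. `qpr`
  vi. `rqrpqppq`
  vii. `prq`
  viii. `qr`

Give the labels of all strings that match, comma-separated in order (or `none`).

i → no match
ii → no match
iii → match
iv → no match
v → match
vi → no match
vii → match
viii → no match

iii, v, vii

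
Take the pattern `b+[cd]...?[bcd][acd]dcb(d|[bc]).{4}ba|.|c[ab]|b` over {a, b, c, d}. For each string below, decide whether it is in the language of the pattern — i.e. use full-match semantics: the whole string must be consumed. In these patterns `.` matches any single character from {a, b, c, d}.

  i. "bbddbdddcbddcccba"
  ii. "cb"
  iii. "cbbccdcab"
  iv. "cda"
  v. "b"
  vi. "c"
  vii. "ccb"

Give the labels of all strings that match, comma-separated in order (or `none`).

i → match
ii → match
iii → no match
iv → no match
v → match
vi → match
vii → no match

i, ii, v, vi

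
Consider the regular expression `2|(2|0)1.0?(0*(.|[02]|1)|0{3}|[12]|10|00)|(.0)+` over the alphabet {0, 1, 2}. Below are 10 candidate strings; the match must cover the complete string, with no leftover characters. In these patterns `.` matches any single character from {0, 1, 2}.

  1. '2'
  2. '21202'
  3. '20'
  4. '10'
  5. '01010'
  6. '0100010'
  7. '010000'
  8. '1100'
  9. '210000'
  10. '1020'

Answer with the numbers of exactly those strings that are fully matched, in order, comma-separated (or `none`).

1, 2, 3, 4, 5, 7, 9, 10

1 → match
2 → match
3 → match
4 → match
5 → match
6 → no match
7 → match
8 → no match
9 → match
10 → match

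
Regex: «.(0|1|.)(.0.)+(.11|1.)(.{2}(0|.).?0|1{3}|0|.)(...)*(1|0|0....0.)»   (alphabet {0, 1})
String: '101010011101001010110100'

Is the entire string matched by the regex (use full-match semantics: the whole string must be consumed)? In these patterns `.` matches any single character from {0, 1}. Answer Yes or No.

Yes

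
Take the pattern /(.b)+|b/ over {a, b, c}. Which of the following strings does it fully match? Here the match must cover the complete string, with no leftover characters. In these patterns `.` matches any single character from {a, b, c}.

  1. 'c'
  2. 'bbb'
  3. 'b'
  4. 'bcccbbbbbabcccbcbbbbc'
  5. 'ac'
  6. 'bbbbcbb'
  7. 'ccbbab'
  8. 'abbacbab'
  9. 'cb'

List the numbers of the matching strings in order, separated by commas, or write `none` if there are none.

3, 9

1 → no match — must end with 'b'
2 → no match
3 → match
4 → no match — must end with 'b'
5 → no match — must end with 'b'
6 → no match
7 → no match
8 → no match
9 → match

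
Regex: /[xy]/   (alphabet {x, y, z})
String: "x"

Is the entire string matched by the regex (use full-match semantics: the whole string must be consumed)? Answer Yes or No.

Yes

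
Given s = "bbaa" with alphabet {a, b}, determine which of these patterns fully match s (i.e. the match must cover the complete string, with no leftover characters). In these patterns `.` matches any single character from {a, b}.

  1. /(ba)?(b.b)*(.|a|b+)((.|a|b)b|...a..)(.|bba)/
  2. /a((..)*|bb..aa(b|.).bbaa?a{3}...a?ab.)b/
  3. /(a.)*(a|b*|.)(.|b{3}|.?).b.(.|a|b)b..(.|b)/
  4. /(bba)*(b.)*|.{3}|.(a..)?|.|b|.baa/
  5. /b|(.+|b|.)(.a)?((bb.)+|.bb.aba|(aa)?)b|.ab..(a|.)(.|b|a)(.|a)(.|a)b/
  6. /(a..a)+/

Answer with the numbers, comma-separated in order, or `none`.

1 → no match
2 → no match — must start with "a"
3 → no match
4 → match
5 → no match — must end with "b"
6 → no match — must start with "a"

4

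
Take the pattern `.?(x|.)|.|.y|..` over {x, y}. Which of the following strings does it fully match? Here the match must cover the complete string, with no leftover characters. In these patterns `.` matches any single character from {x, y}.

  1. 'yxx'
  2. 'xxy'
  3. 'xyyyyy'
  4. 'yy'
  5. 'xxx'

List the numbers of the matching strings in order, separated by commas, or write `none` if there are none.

4

1. 'yxx' → no match
2. 'xxy' → no match
3. 'xyyyyy' → no match
4. 'yy' → match
5. 'xxx' → no match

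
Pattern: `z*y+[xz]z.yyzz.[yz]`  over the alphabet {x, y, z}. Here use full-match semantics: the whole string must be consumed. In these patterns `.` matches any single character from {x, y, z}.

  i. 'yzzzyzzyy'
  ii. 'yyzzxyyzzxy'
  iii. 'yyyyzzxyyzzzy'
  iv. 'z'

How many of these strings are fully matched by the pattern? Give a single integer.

i → no match
ii → match
iii → match
iv → no match
Total matched: 2

2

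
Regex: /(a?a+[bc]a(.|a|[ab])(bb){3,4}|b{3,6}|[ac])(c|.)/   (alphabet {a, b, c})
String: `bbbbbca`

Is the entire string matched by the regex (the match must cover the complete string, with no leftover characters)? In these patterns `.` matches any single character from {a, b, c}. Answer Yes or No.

No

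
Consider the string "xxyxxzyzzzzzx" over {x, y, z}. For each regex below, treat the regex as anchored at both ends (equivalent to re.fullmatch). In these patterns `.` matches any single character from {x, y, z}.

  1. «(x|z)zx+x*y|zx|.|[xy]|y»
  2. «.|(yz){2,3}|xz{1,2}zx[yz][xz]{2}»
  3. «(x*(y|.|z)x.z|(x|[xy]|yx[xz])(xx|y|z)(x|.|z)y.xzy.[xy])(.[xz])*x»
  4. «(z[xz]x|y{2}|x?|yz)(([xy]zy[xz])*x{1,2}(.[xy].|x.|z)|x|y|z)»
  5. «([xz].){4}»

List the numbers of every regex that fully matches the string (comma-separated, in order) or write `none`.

1 → no match
2 → no match
3 → match
4 → no match
5 → no match

3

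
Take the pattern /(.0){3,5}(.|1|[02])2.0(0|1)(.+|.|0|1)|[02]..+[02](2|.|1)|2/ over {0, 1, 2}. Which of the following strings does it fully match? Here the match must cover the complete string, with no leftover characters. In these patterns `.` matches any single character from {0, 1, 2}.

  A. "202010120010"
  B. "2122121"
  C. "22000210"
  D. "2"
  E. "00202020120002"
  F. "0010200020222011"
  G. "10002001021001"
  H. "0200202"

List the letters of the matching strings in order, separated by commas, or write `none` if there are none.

A, B, D, E, F, H

A → match
B → match
C → no match
D → match
E → match
F → match
G → no match
H → match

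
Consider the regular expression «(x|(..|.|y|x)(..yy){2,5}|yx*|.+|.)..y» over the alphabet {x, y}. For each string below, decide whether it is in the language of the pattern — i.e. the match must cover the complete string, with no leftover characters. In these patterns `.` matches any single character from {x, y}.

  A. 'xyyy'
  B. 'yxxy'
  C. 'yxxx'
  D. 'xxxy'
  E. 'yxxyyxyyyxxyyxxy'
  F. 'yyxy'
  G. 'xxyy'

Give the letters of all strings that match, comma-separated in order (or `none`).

A → match
B → match
C → no match — must end with 'y'
D → match
E → match
F → match
G → match

A, B, D, E, F, G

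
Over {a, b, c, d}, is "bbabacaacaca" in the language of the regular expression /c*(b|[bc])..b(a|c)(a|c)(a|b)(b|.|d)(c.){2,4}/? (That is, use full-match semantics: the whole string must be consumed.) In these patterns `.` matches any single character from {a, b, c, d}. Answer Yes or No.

Yes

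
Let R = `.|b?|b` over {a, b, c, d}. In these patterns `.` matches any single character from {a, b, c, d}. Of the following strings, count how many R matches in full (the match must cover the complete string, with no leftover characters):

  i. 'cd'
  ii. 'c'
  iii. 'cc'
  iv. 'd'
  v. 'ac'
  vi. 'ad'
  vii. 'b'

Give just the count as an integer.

i → no match
ii → match
iii → no match
iv → match
v → no match
vi → no match
vii → match
Total matched: 3

3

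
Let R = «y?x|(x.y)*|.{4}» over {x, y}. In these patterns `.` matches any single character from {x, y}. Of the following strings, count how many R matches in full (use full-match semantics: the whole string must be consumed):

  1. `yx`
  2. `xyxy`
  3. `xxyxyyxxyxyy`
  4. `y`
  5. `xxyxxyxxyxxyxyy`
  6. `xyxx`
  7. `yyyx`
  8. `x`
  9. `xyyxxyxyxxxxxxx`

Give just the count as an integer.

7

1 → match
2 → match
3 → match
4 → no match
5 → match
6 → match
7 → match
8 → match
9 → no match
Total matched: 7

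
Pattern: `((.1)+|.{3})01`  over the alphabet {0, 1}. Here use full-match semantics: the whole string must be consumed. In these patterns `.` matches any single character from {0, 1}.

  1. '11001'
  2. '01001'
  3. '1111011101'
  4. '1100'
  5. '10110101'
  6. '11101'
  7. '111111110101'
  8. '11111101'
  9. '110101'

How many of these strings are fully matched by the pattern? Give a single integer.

7

1 → match
2 → match
3 → match
4 → no match — must end with '01'
5 → no match
6 → match
7 → match
8 → match
9 → match
Total matched: 7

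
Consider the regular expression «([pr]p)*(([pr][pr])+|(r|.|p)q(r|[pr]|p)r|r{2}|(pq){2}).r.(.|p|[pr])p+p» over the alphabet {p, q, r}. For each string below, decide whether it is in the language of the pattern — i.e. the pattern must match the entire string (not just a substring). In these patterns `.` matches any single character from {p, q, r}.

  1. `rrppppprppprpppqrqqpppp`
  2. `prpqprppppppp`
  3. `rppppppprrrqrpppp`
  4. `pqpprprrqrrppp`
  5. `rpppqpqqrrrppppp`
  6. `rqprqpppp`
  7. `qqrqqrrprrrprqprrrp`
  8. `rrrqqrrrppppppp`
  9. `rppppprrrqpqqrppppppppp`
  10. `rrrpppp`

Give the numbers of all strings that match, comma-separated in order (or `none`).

1 → no match
2 → no match
3 → no match
4 → no match
5 → no match
6 → no match
7 → no match — must end with `pp`
8 → no match
9 → no match
10 → no match

none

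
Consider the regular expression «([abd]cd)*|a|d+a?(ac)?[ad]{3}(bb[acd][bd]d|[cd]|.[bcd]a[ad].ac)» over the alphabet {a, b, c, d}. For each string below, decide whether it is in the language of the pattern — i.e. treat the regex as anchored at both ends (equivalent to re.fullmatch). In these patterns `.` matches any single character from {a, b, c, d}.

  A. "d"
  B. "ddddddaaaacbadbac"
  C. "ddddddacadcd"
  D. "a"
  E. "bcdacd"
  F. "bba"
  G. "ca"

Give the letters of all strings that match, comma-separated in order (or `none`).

B, D, E

A → no match
B → match
C → no match
D → match
E → match
F → no match
G → no match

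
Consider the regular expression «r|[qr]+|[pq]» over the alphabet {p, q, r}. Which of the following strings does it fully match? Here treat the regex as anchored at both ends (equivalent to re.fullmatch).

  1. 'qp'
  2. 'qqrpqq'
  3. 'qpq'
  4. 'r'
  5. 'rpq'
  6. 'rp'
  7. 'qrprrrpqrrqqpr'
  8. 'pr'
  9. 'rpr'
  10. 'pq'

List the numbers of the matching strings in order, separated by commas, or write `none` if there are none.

1. 'qp' → no match
2. 'qqrpqq' → no match
3. 'qpq' → no match
4. 'r' → match
5. 'rpq' → no match
6. 'rp' → no match
7 → no match
8. 'pr' → no match
9. 'rpr' → no match
10. 'pq' → no match

4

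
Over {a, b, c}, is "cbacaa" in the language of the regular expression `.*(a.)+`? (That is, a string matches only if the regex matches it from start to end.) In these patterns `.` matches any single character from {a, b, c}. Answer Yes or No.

Yes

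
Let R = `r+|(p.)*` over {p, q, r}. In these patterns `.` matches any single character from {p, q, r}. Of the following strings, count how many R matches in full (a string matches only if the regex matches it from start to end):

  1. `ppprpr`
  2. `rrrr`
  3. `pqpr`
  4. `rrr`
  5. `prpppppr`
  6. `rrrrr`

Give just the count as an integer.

1. `ppprpr` → match
2. `rrrr` → match
3. `pqpr` → match
4. `rrr` → match
5. `prpppppr` → match
6. `rrrrr` → match
Total matched: 6

6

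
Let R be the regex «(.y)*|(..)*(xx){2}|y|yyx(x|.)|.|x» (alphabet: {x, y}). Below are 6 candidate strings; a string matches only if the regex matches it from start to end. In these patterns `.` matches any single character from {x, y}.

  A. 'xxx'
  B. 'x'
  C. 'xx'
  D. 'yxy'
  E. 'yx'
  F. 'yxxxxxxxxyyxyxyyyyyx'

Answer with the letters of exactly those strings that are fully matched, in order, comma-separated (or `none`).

A. 'xxx' → no match
B. 'x' → match
C. 'xx' → no match
D. 'yxy' → no match
E. 'yx' → no match
F → no match

B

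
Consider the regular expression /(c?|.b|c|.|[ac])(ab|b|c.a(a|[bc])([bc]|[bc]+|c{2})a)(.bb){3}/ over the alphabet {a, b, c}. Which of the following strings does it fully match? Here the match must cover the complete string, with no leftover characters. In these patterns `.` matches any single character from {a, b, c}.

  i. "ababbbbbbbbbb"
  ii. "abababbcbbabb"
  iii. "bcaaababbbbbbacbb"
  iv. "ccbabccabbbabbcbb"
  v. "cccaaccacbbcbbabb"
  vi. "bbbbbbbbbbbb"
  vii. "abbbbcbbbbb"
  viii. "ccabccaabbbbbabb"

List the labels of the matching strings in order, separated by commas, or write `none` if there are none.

i → match
ii → match
iii → no match
iv → match
v → match
vi. "bbbbbbbbbbbb" → match
vii. "abbbbcbbbbb" → match
viii → match

i, ii, iv, v, vi, vii, viii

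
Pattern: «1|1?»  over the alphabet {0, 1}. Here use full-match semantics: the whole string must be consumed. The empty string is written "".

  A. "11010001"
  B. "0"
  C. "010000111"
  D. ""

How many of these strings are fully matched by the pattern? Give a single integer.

1

A → no match
B → no match
C → no match
D → match
Total matched: 1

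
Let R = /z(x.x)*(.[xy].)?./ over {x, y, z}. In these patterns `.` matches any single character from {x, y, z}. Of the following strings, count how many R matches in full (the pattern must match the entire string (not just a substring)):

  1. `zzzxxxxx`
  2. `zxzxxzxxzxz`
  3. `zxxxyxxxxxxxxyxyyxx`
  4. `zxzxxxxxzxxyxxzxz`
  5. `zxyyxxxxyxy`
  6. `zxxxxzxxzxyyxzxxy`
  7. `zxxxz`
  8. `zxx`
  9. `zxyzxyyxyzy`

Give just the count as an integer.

1 → no match
2 → match
3 → no match
4 → match
5 → no match
6 → no match
7 → match
8 → no match
9 → no match
Total matched: 3

3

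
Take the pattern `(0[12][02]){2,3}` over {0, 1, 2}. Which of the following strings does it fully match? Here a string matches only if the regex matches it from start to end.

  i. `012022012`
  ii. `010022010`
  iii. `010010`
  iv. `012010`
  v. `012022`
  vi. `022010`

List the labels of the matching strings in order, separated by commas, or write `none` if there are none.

i → match
ii → match
iii → match
iv → match
v → match
vi → match

i, ii, iii, iv, v, vi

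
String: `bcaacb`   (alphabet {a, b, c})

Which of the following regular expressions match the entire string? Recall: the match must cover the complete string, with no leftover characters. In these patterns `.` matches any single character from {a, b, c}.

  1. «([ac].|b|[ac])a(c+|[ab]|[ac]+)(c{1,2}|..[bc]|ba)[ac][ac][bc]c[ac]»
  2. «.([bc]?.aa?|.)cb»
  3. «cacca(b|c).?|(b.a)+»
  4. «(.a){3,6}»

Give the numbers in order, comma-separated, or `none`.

1 → no match
2 → match
3 → no match
4 → no match — must end with `a`

2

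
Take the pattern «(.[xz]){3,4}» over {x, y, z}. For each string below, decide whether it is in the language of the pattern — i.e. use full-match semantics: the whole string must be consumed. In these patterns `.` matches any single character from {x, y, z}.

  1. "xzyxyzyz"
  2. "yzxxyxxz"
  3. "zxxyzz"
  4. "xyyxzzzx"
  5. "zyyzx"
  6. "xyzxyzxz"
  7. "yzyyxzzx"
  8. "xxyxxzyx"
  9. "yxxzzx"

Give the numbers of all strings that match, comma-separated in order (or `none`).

1. "xzyxyzyz" → match
2. "yzxxyxxz" → match
3. "zxxyzz" → no match
4. "xyyxzzzx" → no match
5. "zyyzx" → no match
6. "xyzxyzxz" → no match
7. "yzyyxzzx" → no match
8. "xxyxxzyx" → match
9. "yxxzzx" → match

1, 2, 8, 9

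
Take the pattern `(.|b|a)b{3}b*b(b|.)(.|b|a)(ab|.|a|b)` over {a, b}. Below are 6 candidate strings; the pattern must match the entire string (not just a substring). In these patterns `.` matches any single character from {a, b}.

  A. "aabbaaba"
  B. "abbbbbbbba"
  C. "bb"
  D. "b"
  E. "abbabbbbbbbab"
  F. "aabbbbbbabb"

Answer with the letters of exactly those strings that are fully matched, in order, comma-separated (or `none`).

A → no match
B → match
C → no match
D → no match
E → no match
F → no match

B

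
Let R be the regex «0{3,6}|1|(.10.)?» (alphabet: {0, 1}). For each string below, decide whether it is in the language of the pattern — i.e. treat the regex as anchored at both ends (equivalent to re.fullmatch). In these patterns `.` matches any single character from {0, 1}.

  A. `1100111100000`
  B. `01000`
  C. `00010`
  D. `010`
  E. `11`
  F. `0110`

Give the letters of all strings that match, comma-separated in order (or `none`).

A → no match
B → no match
C → no match
D → no match
E → no match
F → no match

none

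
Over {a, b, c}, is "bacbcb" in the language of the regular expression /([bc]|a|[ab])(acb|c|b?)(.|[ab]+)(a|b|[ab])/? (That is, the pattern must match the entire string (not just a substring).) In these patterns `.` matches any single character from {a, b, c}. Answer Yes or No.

Yes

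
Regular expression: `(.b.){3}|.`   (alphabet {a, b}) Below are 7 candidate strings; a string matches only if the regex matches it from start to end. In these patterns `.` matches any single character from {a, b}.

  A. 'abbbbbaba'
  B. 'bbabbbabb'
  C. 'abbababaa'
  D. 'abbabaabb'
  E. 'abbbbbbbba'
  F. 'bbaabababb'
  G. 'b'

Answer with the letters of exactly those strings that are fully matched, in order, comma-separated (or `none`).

A → match
B → match
C → no match
D → match
E → no match
F → no match
G → match

A, B, D, G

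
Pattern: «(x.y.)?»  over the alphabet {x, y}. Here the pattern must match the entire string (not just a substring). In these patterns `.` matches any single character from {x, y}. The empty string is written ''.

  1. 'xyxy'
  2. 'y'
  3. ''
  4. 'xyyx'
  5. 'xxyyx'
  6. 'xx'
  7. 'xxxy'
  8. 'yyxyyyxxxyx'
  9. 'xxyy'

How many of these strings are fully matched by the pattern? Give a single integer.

1 → no match
2 → no match
3 → match
4 → match
5 → no match
6 → no match
7 → no match
8 → no match
9 → match
Total matched: 3

3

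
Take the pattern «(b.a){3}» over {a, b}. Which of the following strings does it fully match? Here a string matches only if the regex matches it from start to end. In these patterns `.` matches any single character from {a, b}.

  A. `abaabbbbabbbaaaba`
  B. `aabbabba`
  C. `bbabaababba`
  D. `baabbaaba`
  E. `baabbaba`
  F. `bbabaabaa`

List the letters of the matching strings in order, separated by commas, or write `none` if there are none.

F

A → no match — must start with `b`
B. `aabbabba` → no match — must start with `b`
C. `bbabaababba` → no match
D. `baabbaaba` → no match
E. `baabbaba` → no match
F. `bbabaabaa` → match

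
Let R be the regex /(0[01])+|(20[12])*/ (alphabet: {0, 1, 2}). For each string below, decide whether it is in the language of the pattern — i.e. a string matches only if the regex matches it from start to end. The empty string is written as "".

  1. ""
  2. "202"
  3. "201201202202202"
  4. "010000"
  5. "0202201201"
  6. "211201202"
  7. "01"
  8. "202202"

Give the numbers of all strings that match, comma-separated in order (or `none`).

1 → match
2 → match
3 → match
4 → match
5 → no match
6 → no match
7 → match
8 → match

1, 2, 3, 4, 7, 8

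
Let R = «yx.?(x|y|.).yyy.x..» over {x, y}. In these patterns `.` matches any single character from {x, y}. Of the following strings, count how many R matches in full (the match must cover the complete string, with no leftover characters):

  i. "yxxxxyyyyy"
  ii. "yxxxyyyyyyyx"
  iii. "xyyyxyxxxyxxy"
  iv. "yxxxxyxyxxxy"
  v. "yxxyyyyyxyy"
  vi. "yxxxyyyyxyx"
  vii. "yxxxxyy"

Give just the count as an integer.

i → no match
ii → no match
iii → no match — must start with "yx"
iv → no match
v → match
vi → match
vii → no match
Total matched: 2

2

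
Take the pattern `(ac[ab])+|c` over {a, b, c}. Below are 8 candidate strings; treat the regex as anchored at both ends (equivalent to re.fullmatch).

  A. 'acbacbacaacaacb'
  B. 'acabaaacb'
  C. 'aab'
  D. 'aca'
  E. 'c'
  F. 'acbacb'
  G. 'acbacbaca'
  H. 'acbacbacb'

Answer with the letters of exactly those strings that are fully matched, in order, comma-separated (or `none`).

A, D, E, F, G, H

A → match
B → no match
C → no match
D → match
E → match
F → match
G → match
H → match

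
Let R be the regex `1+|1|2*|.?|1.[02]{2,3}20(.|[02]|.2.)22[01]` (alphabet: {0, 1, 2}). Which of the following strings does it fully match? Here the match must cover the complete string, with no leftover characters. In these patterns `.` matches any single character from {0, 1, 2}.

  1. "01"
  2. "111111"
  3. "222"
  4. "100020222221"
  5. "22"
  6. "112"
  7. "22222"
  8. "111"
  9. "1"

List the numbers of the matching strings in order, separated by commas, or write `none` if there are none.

1 → no match
2 → match
3 → match
4 → match
5 → match
6 → no match
7 → match
8 → match
9 → match

2, 3, 4, 5, 7, 8, 9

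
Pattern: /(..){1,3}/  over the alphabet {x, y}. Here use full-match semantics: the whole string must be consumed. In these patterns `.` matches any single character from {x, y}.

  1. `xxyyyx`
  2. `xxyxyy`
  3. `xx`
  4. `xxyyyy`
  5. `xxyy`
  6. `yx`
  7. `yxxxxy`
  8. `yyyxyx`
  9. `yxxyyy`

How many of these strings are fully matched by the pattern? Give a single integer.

9

1 → match
2 → match
3 → match
4 → match
5 → match
6 → match
7 → match
8 → match
9 → match
Total matched: 9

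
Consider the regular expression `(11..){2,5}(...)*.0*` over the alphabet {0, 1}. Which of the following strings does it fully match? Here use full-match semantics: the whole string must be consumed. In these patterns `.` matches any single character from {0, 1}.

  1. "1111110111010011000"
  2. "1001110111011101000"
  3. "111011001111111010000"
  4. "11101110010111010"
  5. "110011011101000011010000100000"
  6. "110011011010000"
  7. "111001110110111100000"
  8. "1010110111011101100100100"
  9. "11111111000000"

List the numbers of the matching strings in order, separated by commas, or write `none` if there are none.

1, 3, 5, 6, 9

1 → match
2 → no match — must start with "11"
3 → match
4 → no match
5 → match
6 → match
7 → no match
8 → no match — must start with "11"
9 → match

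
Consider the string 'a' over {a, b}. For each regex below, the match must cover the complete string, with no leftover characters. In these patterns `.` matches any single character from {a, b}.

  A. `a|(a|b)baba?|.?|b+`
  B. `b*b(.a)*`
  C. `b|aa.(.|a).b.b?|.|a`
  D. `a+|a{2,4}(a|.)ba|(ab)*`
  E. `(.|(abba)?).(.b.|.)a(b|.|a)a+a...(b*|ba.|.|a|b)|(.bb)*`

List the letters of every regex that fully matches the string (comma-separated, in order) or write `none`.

A, C, D

A → match
B → no match
C → match
D → match
E → no match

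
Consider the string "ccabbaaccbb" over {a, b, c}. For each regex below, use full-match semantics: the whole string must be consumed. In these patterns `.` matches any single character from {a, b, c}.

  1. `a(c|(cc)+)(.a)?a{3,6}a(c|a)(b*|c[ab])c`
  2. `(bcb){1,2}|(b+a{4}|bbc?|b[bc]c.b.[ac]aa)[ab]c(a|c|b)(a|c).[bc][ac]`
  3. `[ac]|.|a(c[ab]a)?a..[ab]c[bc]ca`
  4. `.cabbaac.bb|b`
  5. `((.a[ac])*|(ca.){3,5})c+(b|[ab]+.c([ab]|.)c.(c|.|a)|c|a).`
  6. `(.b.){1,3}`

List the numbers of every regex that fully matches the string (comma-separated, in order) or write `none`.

4

1 → no match — must start with "a"
2 → no match
3 → no match
4 → match
5 → no match
6 → no match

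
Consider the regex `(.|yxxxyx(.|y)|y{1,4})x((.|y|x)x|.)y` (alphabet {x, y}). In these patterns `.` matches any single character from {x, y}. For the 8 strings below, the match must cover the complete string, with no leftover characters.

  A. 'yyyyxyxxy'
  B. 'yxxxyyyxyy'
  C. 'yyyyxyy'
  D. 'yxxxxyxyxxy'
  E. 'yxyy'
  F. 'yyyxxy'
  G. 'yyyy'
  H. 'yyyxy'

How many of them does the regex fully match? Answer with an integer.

A → no match
B → no match
C → match
D → no match
E → match
F → match
G → no match
H → no match
Total matched: 3

3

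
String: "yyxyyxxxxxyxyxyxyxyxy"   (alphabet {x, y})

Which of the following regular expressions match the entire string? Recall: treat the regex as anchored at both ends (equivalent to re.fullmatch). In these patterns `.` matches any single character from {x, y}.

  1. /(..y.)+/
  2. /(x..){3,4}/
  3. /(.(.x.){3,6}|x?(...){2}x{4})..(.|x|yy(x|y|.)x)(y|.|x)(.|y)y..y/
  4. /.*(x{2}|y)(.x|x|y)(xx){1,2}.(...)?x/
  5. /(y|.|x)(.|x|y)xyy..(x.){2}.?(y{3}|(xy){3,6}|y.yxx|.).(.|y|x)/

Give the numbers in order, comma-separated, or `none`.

5

1 → no match
2 → no match — must start with "x"
3 → no match
4 → no match — must end with "x"
5 → match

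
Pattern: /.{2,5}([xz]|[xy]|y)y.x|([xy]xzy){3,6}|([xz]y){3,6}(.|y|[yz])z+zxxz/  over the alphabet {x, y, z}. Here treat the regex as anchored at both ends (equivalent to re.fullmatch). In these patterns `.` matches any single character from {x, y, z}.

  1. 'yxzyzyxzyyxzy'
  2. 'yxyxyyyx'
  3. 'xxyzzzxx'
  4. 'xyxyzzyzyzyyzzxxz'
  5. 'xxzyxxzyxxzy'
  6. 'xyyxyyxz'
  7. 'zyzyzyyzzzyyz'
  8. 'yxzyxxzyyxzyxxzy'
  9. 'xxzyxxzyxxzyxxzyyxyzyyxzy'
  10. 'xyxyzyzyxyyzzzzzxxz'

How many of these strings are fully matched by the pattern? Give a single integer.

4

1 → no match
2 → match
3 → no match
4 → no match
5 → match
6 → no match
7 → no match
8 → match
9 → no match
10 → match
Total matched: 4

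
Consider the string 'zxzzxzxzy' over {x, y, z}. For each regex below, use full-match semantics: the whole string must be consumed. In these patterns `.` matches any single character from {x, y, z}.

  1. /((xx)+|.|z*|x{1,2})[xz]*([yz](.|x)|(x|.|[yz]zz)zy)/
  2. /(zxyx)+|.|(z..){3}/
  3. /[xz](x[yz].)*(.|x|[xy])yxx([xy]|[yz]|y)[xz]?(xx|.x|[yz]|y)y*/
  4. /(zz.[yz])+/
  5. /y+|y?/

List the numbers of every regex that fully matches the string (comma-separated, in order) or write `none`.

1

1 → match
2 → no match
3 → no match
4 → no match — must start with 'zz'
5 → no match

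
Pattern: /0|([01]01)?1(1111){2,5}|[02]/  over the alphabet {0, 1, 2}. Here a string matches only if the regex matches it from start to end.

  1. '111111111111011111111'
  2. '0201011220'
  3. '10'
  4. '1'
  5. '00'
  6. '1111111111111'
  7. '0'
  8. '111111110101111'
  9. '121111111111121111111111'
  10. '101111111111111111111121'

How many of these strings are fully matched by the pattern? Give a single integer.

1 → no match
2. '0201011220' → no match
3. '10' → no match
4. '1' → no match
5. '00' → no match
6 → match
7. '0' → match
8 → no match
9 → no match
10 → no match
Total matched: 2

2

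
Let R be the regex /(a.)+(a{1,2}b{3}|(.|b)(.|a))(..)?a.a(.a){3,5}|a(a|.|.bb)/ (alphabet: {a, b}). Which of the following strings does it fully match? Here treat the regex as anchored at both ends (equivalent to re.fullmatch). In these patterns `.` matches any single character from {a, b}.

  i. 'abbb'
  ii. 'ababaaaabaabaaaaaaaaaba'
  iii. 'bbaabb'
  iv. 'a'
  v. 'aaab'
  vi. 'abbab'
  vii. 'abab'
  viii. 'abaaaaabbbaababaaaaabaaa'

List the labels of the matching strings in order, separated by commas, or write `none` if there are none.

i → match
ii → match
iii → no match — must start with 'a'
iv → no match
v → no match
vi → no match
vii → no match
viii → no match

i, ii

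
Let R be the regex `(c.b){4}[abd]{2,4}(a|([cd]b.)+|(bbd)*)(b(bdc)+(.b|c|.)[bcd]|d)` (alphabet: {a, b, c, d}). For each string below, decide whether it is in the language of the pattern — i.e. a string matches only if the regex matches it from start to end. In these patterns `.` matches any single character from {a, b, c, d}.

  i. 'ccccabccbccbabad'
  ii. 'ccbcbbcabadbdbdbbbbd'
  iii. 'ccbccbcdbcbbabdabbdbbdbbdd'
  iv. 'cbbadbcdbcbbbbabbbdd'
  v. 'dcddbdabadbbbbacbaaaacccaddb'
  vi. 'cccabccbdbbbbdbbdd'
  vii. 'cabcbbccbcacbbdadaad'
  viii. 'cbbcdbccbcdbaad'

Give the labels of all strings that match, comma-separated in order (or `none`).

iii, viii

i → no match
ii → no match
iii → match
iv → no match
v → no match — must start with 'c'
vi → no match
vii → no match
viii → match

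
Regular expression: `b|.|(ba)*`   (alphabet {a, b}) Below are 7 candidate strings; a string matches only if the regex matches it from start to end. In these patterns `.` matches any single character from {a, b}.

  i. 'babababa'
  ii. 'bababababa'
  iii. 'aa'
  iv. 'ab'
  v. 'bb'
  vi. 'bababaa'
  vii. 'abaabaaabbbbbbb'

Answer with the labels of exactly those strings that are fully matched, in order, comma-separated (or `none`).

i, ii

i → match
ii → match
iii → no match
iv → no match
v → no match
vi → no match
vii → no match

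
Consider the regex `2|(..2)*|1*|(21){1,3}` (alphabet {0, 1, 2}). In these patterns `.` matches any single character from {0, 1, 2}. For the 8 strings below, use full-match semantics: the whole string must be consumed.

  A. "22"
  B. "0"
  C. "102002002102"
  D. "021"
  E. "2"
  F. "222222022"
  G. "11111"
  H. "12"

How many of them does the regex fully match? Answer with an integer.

A. "22" → no match
B. "0" → no match
C. "102002002102" → match
D. "021" → no match
E. "2" → match
F. "222222022" → match
G. "11111" → match
H. "12" → no match
Total matched: 4

4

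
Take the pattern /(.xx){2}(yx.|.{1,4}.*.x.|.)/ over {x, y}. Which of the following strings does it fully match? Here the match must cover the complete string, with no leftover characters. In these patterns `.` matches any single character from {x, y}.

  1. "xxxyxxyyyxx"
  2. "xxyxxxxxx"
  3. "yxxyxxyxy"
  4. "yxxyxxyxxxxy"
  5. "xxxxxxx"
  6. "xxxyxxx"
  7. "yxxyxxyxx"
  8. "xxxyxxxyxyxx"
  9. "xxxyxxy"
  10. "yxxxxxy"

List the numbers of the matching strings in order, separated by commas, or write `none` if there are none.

1 → match
2 → no match
3 → match
4 → match
5 → match
6 → match
7 → match
8 → match
9 → match
10 → match

1, 3, 4, 5, 6, 7, 8, 9, 10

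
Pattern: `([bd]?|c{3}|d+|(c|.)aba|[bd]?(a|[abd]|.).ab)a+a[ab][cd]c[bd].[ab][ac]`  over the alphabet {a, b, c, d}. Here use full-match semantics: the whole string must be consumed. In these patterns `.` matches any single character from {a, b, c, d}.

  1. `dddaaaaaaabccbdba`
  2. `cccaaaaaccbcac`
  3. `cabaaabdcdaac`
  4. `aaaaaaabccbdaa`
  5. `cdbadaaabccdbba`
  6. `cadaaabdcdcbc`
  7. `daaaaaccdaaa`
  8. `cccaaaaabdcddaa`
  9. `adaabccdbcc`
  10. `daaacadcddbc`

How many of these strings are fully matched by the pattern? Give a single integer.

1 → match
2 → match
3 → match
4 → match
5 → no match
6 → no match
7. `daaaaaccdaaa` → match
8 → match
9. `adaabccdbcc` → no match
10. `daaacadcddbc` → no match
Total matched: 6

6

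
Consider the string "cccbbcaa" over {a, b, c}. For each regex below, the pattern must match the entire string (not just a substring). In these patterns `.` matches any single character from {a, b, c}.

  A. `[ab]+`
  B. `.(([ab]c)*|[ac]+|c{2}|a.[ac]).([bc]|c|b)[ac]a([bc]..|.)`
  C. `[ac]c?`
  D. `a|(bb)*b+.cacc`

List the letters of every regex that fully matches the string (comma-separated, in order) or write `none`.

B

A → no match
B → match
C → no match
D → no match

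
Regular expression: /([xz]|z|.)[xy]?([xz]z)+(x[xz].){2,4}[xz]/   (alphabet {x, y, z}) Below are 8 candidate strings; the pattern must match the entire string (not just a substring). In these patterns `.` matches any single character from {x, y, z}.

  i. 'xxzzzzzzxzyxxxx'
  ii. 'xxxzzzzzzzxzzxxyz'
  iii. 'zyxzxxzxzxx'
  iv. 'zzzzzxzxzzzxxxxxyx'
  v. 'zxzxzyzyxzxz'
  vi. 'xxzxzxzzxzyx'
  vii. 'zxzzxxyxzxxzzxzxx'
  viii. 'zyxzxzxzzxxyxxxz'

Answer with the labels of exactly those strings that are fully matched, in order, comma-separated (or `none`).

i, ii, iii, iv, vi, vii, viii

i → match
ii → match
iii → match
iv → match
v → no match
vi → match
vii → match
viii → match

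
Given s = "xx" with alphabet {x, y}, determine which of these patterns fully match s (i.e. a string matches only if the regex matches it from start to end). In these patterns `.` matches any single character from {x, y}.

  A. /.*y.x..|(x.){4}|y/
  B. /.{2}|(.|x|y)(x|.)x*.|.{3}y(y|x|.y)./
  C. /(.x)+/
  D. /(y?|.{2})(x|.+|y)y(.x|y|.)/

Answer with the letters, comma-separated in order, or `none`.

B, C

A → no match
B → match
C → match
D → no match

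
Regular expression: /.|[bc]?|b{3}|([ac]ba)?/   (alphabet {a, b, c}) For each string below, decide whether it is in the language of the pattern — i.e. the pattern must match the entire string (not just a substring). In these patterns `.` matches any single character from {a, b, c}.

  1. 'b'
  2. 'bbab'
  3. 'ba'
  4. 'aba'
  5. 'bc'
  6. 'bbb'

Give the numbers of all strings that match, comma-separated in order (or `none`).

1 → match
2 → no match
3 → no match
4 → match
5 → no match
6 → match

1, 4, 6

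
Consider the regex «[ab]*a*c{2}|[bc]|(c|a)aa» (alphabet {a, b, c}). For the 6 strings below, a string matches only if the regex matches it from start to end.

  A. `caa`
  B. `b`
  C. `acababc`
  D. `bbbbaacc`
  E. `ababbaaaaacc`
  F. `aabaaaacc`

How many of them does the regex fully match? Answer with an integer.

5

A. `caa` → match
B. `b` → match
C. `acababc` → no match
D. `bbbbaacc` → match
E. `ababbaaaaacc` → match
F. `aabaaaacc` → match
Total matched: 5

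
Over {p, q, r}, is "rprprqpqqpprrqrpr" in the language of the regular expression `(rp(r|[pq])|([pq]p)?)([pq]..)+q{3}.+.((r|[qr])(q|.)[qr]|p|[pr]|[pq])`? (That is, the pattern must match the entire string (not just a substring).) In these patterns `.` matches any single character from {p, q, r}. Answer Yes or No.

No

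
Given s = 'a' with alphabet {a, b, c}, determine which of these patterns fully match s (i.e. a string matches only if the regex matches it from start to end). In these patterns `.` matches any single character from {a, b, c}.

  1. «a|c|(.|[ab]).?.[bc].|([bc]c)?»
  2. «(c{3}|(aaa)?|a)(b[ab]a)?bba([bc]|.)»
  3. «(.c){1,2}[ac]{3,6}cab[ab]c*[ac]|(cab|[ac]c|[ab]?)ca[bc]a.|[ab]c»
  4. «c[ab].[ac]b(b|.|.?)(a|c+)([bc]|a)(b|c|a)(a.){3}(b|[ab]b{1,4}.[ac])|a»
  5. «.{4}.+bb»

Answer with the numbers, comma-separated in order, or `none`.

1, 4

1 → match
2 → no match
3 → no match
4 → match
5 → no match — must end with 'bb'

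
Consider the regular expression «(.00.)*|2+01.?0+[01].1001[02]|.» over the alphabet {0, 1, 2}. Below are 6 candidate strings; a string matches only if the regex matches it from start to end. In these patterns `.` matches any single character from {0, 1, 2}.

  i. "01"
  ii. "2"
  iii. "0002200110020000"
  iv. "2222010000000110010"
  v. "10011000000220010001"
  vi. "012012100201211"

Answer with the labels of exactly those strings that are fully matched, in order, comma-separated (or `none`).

ii, iii, iv, v

i → no match
ii → match
iii → match
iv → match
v → match
vi → no match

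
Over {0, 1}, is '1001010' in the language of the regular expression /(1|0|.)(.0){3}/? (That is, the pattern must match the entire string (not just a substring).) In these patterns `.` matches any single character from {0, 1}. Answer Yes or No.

Yes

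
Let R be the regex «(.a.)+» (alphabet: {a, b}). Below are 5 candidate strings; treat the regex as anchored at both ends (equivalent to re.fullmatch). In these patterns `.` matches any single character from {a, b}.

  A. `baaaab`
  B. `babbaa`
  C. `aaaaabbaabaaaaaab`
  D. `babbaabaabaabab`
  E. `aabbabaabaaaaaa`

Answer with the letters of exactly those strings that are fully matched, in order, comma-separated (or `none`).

A → match
B → match
C → no match
D → match
E → match

A, B, D, E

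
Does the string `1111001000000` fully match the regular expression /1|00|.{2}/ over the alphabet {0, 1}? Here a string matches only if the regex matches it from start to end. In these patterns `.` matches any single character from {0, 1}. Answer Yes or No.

No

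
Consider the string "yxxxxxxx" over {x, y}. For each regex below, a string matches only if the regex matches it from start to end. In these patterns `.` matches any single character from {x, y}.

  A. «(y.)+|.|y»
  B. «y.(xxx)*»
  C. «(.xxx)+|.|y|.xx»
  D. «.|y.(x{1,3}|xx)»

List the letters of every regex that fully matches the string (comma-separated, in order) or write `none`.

A → no match
B → match
C → match
D → no match

B, C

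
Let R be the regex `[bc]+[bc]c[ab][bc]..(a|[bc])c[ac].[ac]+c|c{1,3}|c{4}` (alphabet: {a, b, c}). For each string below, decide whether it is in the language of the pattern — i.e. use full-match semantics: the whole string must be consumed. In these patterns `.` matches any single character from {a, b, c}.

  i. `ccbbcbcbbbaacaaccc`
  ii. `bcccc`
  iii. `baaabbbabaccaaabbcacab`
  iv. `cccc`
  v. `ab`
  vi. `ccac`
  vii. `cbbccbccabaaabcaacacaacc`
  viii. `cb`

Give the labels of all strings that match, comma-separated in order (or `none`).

i → match
ii. `bcccc` → no match
iii → no match — must end with `c`
iv. `cccc` → match
v. `ab` → no match — must end with `c`
vi. `ccac` → no match
vii → no match
viii. `cb` → no match — must end with `c`

i, iv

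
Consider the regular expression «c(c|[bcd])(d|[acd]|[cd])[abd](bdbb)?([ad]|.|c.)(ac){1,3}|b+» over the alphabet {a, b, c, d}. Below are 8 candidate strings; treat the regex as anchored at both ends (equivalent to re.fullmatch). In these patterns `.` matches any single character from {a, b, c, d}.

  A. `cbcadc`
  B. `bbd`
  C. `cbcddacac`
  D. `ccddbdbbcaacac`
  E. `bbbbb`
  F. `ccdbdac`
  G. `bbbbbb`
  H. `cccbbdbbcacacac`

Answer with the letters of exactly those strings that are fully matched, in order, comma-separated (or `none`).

C, D, E, F, G, H

A → no match
B → no match
C → match
D → match
E → match
F → match
G → match
H → match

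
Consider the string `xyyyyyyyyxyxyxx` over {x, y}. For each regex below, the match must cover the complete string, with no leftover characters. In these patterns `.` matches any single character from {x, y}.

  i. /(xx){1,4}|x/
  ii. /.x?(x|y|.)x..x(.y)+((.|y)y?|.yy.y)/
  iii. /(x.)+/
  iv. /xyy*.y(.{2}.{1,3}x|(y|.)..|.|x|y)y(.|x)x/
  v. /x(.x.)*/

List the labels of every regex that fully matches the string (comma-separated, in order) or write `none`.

iv

i → no match
ii → no match
iii → no match
iv → match
v → no match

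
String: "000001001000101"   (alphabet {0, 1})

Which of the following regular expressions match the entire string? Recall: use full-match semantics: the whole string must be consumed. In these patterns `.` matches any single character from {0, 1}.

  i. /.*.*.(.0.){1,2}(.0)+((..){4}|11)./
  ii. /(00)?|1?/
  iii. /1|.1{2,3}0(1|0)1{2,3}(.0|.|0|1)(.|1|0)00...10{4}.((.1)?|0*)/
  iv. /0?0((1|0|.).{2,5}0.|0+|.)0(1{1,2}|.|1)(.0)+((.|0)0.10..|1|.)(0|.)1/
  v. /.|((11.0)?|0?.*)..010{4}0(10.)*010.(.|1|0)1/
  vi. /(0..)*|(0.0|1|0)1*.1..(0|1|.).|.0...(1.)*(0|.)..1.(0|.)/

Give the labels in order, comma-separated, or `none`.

i → no match
ii → no match
iii → no match
iv → match
v → no match
vi → no match

iv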